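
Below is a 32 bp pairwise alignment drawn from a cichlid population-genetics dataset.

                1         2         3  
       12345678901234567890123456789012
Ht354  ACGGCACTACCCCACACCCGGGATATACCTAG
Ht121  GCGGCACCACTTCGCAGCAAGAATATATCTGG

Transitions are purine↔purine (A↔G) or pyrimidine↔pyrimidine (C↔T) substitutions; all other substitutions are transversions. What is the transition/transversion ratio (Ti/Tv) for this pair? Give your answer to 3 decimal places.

4.500

Mismatches occur at site 1 (A↔G, transition), site 8 (T↔C, transition), site 11 (C↔T, transition), site 12 (C↔T, transition), site 14 (A↔G, transition), site 17 (C↔G, transversion), site 19 (C↔A, transversion), site 20 (G↔A, transition), site 22 (G↔A, transition), site 28 (C↔T, transition), site 31 (A↔G, transition).
Of the 11 differences, 9 transitions and 2 transversions, so Ti/Tv = 9/2 = 4.500.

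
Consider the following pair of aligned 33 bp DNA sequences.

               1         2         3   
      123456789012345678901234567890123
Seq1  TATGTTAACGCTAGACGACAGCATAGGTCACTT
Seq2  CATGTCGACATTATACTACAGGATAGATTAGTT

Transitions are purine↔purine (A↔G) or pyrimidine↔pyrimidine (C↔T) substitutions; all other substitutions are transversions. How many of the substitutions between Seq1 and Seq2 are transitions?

7

The sequences differ at positions 1 (T/C, transition), 6 (T/C, transition), 7 (A/G, transition), 10 (G/A, transition), 11 (C/T, transition), 14 (G/T, transversion), 17 (G/T, transversion), 22 (C/G, transversion), 27 (G/A, transition), 29 (C/T, transition), 31 (C/G, transversion).
Of the 11 differences, 7 transitions and 4 transversions, so the answer is 7.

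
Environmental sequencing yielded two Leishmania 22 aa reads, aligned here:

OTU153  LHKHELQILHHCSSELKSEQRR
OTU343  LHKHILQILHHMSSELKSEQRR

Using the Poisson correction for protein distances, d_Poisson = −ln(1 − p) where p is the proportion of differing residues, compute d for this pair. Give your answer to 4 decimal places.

0.0953

The sequences differ at positions 5 (E/I), 12 (C/M).
p = 2/22 = 0.090909.
d = −ln(1 − 0.090909) = −ln(0.909091) = 0.0953.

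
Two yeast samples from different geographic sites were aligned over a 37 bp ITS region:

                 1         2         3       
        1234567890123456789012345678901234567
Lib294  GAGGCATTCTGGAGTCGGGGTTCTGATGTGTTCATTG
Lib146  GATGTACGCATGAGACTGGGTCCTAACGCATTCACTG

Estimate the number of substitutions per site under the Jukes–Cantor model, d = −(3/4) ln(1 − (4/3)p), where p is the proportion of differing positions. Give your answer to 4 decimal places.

0.5266

The sequences differ at positions 3 (G/T), 5 (C/T), 7 (T/C), 8 (T/G), 10 (T/A), 11 (G/T), 15 (T/A), 17 (G/T), 22 (T/C), 25 (G/A), 27 (T/C), 29 (T/C), 30 (G/A), 35 (T/C).
p = 14/37 = 0.378378.
d = −0.75 · ln(1 − (4/3)·0.378378) = −0.75 · ln(0.495496) = −0.75 · (-0.702196) = 0.5266.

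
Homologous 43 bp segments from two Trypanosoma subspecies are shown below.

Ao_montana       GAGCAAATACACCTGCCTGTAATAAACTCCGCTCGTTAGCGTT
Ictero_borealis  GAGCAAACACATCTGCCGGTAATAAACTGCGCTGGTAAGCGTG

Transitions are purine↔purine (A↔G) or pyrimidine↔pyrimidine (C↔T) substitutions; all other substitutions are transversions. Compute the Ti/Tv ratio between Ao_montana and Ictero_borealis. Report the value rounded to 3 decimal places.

0.400

Mismatches occur at site 8 (T/C, transition), site 12 (C/T, transition), site 18 (T/G, transversion), site 29 (C/G, transversion), site 34 (C/G, transversion), site 37 (T/A, transversion), site 43 (T/G, transversion).
Of the 7 differences, 2 transitions and 5 transversions, so Ti/Tv = 2/5 = 0.400.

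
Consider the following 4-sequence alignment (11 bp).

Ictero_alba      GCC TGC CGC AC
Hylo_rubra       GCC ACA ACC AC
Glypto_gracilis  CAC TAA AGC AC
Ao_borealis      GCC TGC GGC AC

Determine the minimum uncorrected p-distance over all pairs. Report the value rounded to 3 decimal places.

Pairwise Hamming distances:
  Ictero_alba vs Hylo_rubra: 5
  Ictero_alba vs Glypto_gracilis: 5
  Ictero_alba vs Ao_borealis: 1
  Hylo_rubra vs Glypto_gracilis: 5
  Hylo_rubra vs Ao_borealis: 5
  Glypto_gracilis vs Ao_borealis: 5
The smallest is 1 mismatch, between Ictero_alba and Ao_borealis; p = 1/11 = 0.091.

0.091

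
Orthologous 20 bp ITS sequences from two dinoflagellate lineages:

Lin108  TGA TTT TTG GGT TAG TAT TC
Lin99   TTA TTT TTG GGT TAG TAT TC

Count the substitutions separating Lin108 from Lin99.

A single mismatch occurs at site 2 (G→T).
That gives 1 mismatch out of 20 aligned sites, so the Hamming distance is 1.

1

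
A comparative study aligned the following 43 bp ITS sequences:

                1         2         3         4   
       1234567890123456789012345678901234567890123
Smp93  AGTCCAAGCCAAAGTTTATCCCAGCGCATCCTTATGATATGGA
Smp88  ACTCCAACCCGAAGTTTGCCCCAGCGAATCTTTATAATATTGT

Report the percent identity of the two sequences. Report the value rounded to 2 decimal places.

Differing sites — 2:G/C; 8:G/C; 11:A/G; 18:A/G; 19:T/C; 27:C/A; 31:C/T; 36:G/A; 41:G/T; 43:A/T.
33 of the 43 sites match, so the percent identity is 33/43 × 100 = 76.74%.

76.74%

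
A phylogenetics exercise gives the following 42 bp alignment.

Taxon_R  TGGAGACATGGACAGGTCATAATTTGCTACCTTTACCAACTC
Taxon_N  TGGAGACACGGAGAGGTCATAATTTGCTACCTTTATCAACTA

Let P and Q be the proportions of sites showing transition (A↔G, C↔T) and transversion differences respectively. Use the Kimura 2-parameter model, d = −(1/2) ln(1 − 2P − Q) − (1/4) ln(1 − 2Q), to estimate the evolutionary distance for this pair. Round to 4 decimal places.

0.1021

The sequences differ at positions 9 (T/C, transition), 13 (C/G, transversion), 36 (C/T, transition), 42 (C/A, transversion).
Of the 4 differences, 2 transitions and 2 transversions over 42 sites: P = 2/42 = 0.047619, Q = 2/42 = 0.047619.
d = −0.5·ln(0.857143) − 0.25·ln(0.904762) = −0.5·(-0.154151) − 0.25·(-0.100083) = 0.1021.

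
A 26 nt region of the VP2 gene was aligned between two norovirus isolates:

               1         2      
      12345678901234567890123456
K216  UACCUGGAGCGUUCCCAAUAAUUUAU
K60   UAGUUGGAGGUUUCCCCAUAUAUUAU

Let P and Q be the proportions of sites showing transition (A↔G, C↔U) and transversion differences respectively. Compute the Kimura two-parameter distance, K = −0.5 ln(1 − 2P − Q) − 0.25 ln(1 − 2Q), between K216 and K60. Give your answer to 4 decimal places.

The sequences differ at positions 3 (C/G, transversion), 4 (C/U, transition), 10 (C/G, transversion), 11 (G/U, transversion), 17 (A/C, transversion), 21 (A/U, transversion), 22 (U/A, transversion).
Of the 7 differences, 1 transition and 6 transversions over 26 sites: P = 1/26 = 0.038462, Q = 6/26 = 0.230769.
d = −0.5·ln(0.692307) − 0.25·ln(0.538462) = −0.5·(-0.367726) − 0.25·(-0.619038) = 0.3386.

0.3386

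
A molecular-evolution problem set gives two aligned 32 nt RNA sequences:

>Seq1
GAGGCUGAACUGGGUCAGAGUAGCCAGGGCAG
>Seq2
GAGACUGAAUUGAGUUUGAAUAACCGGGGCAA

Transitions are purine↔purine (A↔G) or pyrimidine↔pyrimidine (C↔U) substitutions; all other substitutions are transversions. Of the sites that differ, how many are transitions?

8

Mismatches occur at site 4 (G/A, transition), site 10 (C/U, transition), site 13 (G/A, transition), site 16 (C/U, transition), site 17 (A/U, transversion), site 20 (G/A, transition), site 23 (G/A, transition), site 26 (A/G, transition), site 32 (G/A, transition).
Of the 9 differences, 8 transitions and 1 transversion, so the answer is 8.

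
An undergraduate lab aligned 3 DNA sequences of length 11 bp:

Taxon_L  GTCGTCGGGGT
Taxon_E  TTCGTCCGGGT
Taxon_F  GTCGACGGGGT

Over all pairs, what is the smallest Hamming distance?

1

Pairwise Hamming distances:
  Taxon_L vs Taxon_E: 2
  Taxon_L vs Taxon_F: 1
  Taxon_E vs Taxon_F: 3
The smallest is 1, between Taxon_L and Taxon_F.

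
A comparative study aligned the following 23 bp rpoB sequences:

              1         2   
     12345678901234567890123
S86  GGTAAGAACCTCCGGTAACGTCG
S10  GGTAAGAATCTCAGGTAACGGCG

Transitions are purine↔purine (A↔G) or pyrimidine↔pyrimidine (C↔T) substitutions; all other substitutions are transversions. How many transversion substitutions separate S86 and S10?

2

Differing sites — 9:C/T (Ti); 13:C/A (Tv); 21:T/G (Tv).
Of the 3 differences, 1 transition and 2 transversions, so the answer is 2.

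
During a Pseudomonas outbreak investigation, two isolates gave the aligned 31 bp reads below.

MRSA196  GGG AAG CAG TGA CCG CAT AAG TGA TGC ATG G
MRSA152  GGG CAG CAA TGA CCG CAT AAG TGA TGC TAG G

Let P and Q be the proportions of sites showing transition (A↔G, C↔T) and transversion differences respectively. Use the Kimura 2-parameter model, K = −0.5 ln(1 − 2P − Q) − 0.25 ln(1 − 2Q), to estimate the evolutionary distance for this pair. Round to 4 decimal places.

0.1417

Mismatches occur at site 4 (A→C, transversion), site 9 (G→A, transition), site 28 (A→T, transversion), site 29 (T→A, transversion).
Of the 4 differences, 1 transition and 3 transversions over 31 sites: P = 1/31 = 0.032258, Q = 3/31 = 0.096774.
d = −0.5·ln(0.838710) − 0.25·ln(0.806452) = −0.5·(-0.175890) − 0.25·(-0.215111) = 0.1417.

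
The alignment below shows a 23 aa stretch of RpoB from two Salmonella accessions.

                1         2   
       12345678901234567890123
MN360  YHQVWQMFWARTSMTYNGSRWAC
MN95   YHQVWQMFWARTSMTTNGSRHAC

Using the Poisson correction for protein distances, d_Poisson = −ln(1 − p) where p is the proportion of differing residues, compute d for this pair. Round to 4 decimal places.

0.0910

Mismatches occur at site 16 (Y↔T), site 21 (W↔H).
p = 2/23 = 0.086957.
d = −ln(1 − 0.086957) = −ln(0.913043) = 0.0910.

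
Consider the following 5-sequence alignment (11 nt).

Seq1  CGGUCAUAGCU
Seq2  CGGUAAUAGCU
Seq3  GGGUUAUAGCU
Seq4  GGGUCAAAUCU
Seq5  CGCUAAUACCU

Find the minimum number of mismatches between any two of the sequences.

1

Pairwise Hamming distances:
  Seq1 vs Seq2: 1
  Seq1 vs Seq3: 2
  Seq1 vs Seq4: 3
  Seq1 vs Seq5: 3
  Seq2 vs Seq3: 2
  Seq2 vs Seq4: 4
  Seq2 vs Seq5: 2
  Seq3 vs Seq4: 3
  Seq3 vs Seq5: 4
  Seq4 vs Seq5: 5
The smallest is 1, between Seq1 and Seq2.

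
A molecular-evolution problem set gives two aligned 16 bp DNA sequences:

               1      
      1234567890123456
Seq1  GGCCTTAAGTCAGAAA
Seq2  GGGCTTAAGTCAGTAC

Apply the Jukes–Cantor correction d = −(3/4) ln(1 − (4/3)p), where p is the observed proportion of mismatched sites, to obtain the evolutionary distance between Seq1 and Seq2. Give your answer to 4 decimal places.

The sequences differ at positions 3 (C/G), 14 (A/T), 16 (A/C).
p = 3/16 = 0.187500.
d = −0.75 · ln(1 − (4/3)·0.187500) = −0.75 · ln(0.750000) = −0.75 · (-0.287682) = 0.2158.

0.2158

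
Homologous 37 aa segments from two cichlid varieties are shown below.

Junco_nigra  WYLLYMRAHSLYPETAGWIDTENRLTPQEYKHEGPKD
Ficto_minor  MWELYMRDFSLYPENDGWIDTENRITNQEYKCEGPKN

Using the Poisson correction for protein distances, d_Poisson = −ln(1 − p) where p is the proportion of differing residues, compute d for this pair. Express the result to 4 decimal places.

The sequences differ at positions 1 (W/M), 2 (Y/W), 3 (L/E), 8 (A/D), 9 (H/F), 15 (T/N), 16 (A/D), 25 (L/I), 27 (P/N), 32 (H/C), 37 (D/N).
p = 11/37 = 0.297297.
d = −ln(1 − 0.297297) = −ln(0.702703) = 0.3528.

0.3528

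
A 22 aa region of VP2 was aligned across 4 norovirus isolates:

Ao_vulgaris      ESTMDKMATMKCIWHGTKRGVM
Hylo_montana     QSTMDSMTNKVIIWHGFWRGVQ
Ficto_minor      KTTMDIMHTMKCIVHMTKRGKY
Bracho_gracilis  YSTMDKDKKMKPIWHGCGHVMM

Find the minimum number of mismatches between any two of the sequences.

Pairwise Hamming distances:
  Ao_vulgaris vs Hylo_montana: 10
  Ao_vulgaris vs Ficto_minor: 8
  Ao_vulgaris vs Bracho_gracilis: 10
  Hylo_montana vs Ficto_minor: 14
  Hylo_montana vs Bracho_gracilis: 14
  Ficto_minor vs Bracho_gracilis: 15
The smallest is 8, between Ao_vulgaris and Ficto_minor.

8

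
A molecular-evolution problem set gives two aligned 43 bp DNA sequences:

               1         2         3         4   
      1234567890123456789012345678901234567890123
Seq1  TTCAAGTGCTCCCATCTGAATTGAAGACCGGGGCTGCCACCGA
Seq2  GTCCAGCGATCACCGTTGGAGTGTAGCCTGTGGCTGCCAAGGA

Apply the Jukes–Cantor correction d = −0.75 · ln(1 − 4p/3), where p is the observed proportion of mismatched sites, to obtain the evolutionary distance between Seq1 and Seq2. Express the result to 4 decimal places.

Differing sites — 1:T/G; 4:A/C; 7:T/C; 9:C/A; 12:C/A; 14:A/C; 15:T/G; 16:C/T; 19:A/G; 21:T/G; 24:A/T; 27:A/C; 29:C/T; 31:G/T; 40:C/A; 41:C/G.
p = 16/43 = 0.372093.
d = −0.75 · ln(1 − (4/3)·0.372093) = −0.75 · ln(0.503876) = −0.75 · (-0.685425) = 0.5141.

0.5141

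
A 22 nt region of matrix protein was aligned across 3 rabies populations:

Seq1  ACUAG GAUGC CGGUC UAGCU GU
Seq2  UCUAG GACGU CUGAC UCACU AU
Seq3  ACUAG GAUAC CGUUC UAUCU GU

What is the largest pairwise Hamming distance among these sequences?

10

Pairwise Hamming distances:
  Seq1 vs Seq2: 8
  Seq1 vs Seq3: 3
  Seq2 vs Seq3: 10
The largest is 10, between Seq2 and Seq3.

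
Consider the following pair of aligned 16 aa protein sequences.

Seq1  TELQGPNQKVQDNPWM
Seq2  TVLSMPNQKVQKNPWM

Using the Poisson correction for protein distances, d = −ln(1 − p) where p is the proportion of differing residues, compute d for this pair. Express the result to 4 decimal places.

0.2877

Differing sites — 2:E/V; 4:Q/S; 5:G/M; 12:D/K.
p = 4/16 = 0.250000.
d = −ln(1 − 0.250000) = −ln(0.750000) = 0.2877.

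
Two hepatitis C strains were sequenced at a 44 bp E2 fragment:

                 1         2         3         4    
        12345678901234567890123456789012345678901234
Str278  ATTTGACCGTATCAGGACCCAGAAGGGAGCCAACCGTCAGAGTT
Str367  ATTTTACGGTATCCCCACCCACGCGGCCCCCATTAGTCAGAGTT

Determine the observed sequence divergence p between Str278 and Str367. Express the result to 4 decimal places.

0.3182

Mismatches occur at site 5 (G/T), site 8 (C/G), site 14 (A/C), site 15 (G/C), site 16 (G/C), site 22 (G/C), site 23 (A/G), site 24 (A/C), site 27 (G/C), site 28 (A/C), site 29 (G/C), site 33 (A/T), site 34 (C/T), site 35 (C/A).
There are 14 differences over 44 sites, so p = 14/44 = 0.3182.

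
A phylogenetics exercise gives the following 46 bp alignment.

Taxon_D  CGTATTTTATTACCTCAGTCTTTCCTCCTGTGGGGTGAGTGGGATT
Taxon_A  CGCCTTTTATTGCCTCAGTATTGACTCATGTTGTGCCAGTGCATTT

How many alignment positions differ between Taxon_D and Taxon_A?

Mismatches occur at site 3 (T/C), site 4 (A/C), site 12 (A/G), site 20 (C/A), site 23 (T/G), site 24 (C/A), site 28 (C/A), site 32 (G/T), site 34 (G/T), site 36 (T/C), site 37 (G/C), site 42 (G/C), site 43 (G/A), site 44 (A/T).
That gives 14 mismatches out of 46 aligned sites, so the Hamming distance is 14.

14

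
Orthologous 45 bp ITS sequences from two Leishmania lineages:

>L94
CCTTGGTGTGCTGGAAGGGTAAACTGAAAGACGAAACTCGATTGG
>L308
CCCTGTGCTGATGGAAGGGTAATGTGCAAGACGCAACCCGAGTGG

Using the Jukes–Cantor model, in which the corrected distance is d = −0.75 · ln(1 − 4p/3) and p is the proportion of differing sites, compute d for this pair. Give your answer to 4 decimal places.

0.2958

Mismatches occur at site 3 (T↔C), site 6 (G↔T), site 7 (T↔G), site 8 (G↔C), site 11 (C↔A), site 23 (A↔T), site 24 (C↔G), site 27 (A↔C), site 34 (A↔C), site 38 (T↔C), site 42 (T↔G).
p = 11/45 = 0.244444.
d = −0.75 · ln(1 − (4/3)·0.244444) = −0.75 · ln(0.674075) = −0.75 · (-0.394414) = 0.2958.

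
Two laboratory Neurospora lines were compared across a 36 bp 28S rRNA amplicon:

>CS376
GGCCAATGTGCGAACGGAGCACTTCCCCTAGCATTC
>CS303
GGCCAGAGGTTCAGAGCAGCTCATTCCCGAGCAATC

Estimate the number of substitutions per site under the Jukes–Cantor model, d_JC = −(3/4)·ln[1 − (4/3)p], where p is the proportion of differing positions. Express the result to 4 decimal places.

Differing sites — 6:A/G; 7:T/A; 9:T/G; 10:G/T; 11:C/T; 12:G/C; 14:A/G; 15:C/A; 17:G/C; 21:A/T; 23:T/A; 25:C/T; 29:T/G; 34:T/A.
p = 14/36 = 0.388889.
d = −0.75 · ln(1 − (4/3)·0.388889) = −0.75 · ln(0.481481) = −0.75 · (-0.730889) = 0.5482.

0.5482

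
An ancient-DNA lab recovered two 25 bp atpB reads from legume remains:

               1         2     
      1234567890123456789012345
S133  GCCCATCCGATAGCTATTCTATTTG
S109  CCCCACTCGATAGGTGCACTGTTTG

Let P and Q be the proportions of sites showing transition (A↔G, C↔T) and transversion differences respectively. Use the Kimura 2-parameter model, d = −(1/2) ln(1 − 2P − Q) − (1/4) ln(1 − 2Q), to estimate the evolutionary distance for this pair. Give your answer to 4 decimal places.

The sequences differ at positions 1 (G/C, transversion), 6 (T/C, transition), 7 (C/T, transition), 14 (C/G, transversion), 16 (A/G, transition), 17 (T/C, transition), 18 (T/A, transversion), 21 (A/G, transition).
Of the 8 differences, 5 transitions and 3 transversions over 25 sites: P = 5/25 = 0.200000, Q = 3/25 = 0.120000.
d = −0.5·ln(0.480000) − 0.25·ln(0.760000) = −0.5·(-0.733969) − 0.25·(-0.274437) = 0.4356.

0.4356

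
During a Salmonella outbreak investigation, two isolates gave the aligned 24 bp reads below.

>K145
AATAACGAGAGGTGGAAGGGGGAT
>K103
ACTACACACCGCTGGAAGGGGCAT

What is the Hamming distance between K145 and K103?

8

Differing sites — 2:A/C; 5:A/C; 6:C/A; 7:G/C; 9:G/C; 10:A/C; 12:G/C; 22:G/C.
That gives 8 mismatches out of 24 aligned sites, so the Hamming distance is 8.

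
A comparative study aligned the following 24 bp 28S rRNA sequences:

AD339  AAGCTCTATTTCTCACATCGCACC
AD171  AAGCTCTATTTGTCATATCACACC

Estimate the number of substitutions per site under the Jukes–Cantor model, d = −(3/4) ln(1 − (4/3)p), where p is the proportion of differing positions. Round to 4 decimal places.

0.1367

The sequences differ at positions 12 (C/G), 16 (C/T), 20 (G/A).
p = 3/24 = 0.125000.
d = −0.75 · ln(1 − (4/3)·0.125000) = −0.75 · ln(0.833333) = −0.75 · (-0.182322) = 0.1367.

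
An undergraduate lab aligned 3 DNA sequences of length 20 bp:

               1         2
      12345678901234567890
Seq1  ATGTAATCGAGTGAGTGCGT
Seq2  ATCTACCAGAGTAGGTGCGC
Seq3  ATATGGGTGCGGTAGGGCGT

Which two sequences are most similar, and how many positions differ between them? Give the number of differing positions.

7

Pairwise Hamming distances:
  Seq1 vs Seq2: 7
  Seq1 vs Seq3: 9
  Seq2 vs Seq3: 11
The smallest is 7, between Seq1 and Seq2.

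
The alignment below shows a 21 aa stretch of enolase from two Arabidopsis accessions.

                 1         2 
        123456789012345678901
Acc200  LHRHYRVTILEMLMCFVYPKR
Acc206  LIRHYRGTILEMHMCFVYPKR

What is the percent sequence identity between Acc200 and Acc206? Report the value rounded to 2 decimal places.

85.71%

Differing sites — 2:H/I; 7:V/G; 13:L/H.
18 of the 21 sites match, so the percent identity is 18/21 × 100 = 85.71%.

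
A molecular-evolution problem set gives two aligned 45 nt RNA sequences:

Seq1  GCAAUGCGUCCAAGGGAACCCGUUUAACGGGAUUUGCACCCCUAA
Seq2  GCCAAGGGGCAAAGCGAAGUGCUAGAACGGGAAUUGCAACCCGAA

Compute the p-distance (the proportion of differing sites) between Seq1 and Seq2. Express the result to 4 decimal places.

0.3333

The sequences differ at positions 3 (A/C), 5 (U/A), 7 (C/G), 9 (U/G), 11 (C/A), 15 (G/C), 19 (C/G), 20 (C/U), 21 (C/G), 22 (G/C), 24 (U/A), 25 (U/G), 33 (U/A), 39 (C/A), 43 (U/G).
There are 15 differences over 45 sites, so p = 15/45 = 0.3333.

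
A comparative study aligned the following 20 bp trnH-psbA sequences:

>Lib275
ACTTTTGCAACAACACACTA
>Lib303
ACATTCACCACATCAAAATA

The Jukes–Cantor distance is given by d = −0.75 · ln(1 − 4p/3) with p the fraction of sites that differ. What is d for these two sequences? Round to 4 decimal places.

Differing sites — 3:T/A; 6:T/C; 7:G/A; 9:A/C; 13:A/T; 16:C/A; 18:C/A.
p = 7/20 = 0.350000.
d = −0.75 · ln(1 − (4/3)·0.350000) = −0.75 · ln(0.533333) = −0.75 · (-0.628609) = 0.4715.

0.4715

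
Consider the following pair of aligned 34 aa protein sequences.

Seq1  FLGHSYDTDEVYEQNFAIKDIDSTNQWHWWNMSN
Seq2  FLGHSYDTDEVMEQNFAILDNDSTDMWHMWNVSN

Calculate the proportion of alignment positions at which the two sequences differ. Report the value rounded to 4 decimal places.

0.2059

Mismatches occur at site 12 (Y→M), site 19 (K→L), site 21 (I→N), site 25 (N→D), site 26 (Q→M), site 29 (W→M), site 32 (M→V).
There are 7 differences over 34 sites, so p = 7/34 = 0.2059.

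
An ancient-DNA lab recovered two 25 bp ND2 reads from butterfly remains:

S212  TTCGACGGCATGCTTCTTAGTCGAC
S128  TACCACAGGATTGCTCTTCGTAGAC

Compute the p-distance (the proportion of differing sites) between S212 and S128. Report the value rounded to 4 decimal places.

Mismatches occur at site 2 (T↔A), site 4 (G↔C), site 7 (G↔A), site 9 (C↔G), site 12 (G↔T), site 13 (C↔G), site 14 (T↔C), site 19 (A↔C), site 22 (C↔A).
There are 9 differences over 25 sites, so p = 9/25 = 0.3600.

0.3600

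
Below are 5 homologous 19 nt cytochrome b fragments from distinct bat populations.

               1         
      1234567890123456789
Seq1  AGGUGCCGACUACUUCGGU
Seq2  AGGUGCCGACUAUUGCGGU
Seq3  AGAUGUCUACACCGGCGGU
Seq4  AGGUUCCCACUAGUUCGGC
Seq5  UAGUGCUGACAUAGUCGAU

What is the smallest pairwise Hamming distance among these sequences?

2

Pairwise Hamming distances:
  Seq1 vs Seq2: 2
  Seq1 vs Seq3: 7
  Seq1 vs Seq4: 4
  Seq1 vs Seq5: 8
  Seq2 vs Seq3: 7
  Seq2 vs Seq4: 5
  Seq2 vs Seq5: 9
  Seq3 vs Seq4: 10
  Seq3 vs Seq5: 10
  Seq4 vs Seq5: 11
The smallest is 2, between Seq1 and Seq2.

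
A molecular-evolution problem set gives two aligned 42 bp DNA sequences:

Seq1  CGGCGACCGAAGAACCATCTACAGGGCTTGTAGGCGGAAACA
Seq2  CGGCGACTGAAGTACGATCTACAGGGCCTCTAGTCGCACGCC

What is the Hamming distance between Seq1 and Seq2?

10

Differing sites — 8:C/T; 13:A/T; 16:C/G; 28:T/C; 30:G/C; 34:G/T; 37:G/C; 39:A/C; 40:A/G; 42:A/C.
That gives 10 mismatches out of 42 aligned sites, so the Hamming distance is 10.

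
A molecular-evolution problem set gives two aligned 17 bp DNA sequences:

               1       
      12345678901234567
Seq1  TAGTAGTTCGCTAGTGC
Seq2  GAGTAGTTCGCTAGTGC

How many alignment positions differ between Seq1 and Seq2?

1

The sequences differ at position 1 (T/G).
That gives 1 mismatch out of 17 aligned sites, so the Hamming distance is 1.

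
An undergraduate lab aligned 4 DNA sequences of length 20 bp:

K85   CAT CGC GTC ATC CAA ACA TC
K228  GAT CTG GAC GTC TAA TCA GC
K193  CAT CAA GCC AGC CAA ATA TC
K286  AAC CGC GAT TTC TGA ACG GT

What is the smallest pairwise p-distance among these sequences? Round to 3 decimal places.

Pairwise Hamming distances:
  K85 vs K228: 8
  K85 vs K193: 5
  K85 vs K286: 10
  K228 vs K193: 10
  K228 vs K286: 10
  K193 vs K286: 14
The smallest is 5 mismatches, between K85 and K193; p = 5/20 = 0.250.

0.250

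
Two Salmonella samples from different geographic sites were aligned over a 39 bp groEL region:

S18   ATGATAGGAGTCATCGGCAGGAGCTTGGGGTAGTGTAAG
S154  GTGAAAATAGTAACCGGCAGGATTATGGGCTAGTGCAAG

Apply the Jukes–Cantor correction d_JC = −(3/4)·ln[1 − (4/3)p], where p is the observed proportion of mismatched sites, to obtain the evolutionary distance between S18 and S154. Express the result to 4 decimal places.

0.3538

Mismatches occur at site 1 (A→G), site 5 (T→A), site 7 (G→A), site 8 (G→T), site 12 (C→A), site 14 (T→C), site 23 (G→T), site 24 (C→T), site 25 (T→A), site 30 (G→C), site 36 (T→C).
p = 11/39 = 0.282051.
d = −0.75 · ln(1 − (4/3)·0.282051) = −0.75 · ln(0.623932) = −0.75 · (-0.471714) = 0.3538.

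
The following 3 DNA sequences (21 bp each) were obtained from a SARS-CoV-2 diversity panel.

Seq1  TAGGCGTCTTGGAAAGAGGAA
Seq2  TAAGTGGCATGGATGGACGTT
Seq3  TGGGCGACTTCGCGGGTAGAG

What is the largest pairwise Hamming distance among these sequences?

12

Pairwise Hamming distances:
  Seq1 vs Seq2: 9
  Seq1 vs Seq3: 9
  Seq2 vs Seq3: 12
The largest is 12, between Seq2 and Seq3.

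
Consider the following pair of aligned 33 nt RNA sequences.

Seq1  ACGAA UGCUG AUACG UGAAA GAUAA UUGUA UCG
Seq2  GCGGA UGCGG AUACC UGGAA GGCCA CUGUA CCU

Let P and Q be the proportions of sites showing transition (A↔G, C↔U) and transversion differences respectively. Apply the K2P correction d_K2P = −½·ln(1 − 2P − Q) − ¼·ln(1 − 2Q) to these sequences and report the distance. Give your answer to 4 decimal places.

0.4636

Differing sites — 1:A/G (Ti); 4:A/G (Ti); 9:U/G (Tv); 15:G/C (Tv); 18:A/G (Ti); 22:A/G (Ti); 23:U/C (Ti); 24:A/C (Tv); 26:U/C (Ti); 31:U/C (Ti); 33:G/U (Tv).
Of the 11 differences, 7 transitions and 4 transversions over 33 sites: P = 7/33 = 0.212121, Q = 4/33 = 0.121212.
d = −0.5·ln(0.454546) − 0.25·ln(0.757576) = −0.5·(-0.788456) − 0.25·(-0.277631) = 0.4636.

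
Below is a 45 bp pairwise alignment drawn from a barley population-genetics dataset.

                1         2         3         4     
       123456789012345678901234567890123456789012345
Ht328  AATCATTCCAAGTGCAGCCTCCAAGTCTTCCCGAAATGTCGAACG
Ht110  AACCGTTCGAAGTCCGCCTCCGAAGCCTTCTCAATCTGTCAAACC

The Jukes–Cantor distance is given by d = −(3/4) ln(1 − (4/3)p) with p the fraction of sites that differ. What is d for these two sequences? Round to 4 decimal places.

Mismatches occur at site 3 (T/C), site 5 (A/G), site 9 (C/G), site 14 (G/C), site 16 (A/G), site 17 (G/C), site 19 (C/T), site 20 (T/C), site 22 (C/G), site 26 (T/C), site 31 (C/T), site 33 (G/A), site 35 (A/T), site 36 (A/C), site 41 (G/A), site 45 (G/C).
p = 16/45 = 0.355556.
d = −0.75 · ln(1 − (4/3)·0.355556) = −0.75 · ln(0.525925) = −0.75 · (-0.642597) = 0.4819.

0.4819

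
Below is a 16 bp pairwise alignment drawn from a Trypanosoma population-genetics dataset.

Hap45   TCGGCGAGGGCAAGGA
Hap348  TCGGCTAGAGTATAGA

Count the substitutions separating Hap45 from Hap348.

Mismatches occur at site 6 (G↔T), site 9 (G↔A), site 11 (C↔T), site 13 (A↔T), site 14 (G↔A).
That gives 5 mismatches out of 16 aligned sites, so the Hamming distance is 5.

5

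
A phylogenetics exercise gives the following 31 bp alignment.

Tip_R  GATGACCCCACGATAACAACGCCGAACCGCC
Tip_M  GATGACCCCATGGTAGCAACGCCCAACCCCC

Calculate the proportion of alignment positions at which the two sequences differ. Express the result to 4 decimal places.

Mismatches occur at site 11 (C→T), site 13 (A→G), site 16 (A→G), site 24 (G→C), site 29 (G→C).
There are 5 differences over 31 sites, so p = 5/31 = 0.1613.

0.1613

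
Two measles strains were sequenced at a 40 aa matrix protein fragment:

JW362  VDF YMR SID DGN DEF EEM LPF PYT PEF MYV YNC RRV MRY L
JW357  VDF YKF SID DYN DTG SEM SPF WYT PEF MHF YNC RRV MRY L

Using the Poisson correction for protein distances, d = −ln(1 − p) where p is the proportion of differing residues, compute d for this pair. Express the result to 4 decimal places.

Mismatches occur at site 5 (M/K), site 6 (R/F), site 11 (G/Y), site 14 (E/T), site 15 (F/G), site 16 (E/S), site 19 (L/S), site 22 (P/W), site 29 (Y/H), site 30 (V/F).
p = 10/40 = 0.250000.
d = −ln(1 − 0.250000) = −ln(0.750000) = 0.2877.

0.2877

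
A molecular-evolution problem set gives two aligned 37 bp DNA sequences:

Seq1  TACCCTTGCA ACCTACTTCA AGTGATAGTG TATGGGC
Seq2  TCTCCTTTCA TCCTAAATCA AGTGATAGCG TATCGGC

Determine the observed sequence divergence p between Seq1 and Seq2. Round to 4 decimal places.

Differing sites — 2:A/C; 3:C/T; 8:G/T; 11:A/T; 16:C/A; 17:T/A; 29:T/C; 34:G/C.
There are 8 differences over 37 sites, so p = 8/37 = 0.2162.

0.2162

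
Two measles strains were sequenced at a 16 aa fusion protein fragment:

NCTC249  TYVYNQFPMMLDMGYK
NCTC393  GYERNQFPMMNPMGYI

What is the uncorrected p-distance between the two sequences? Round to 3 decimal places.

0.375

Differing sites — 1:T/G; 3:V/E; 4:Y/R; 11:L/N; 12:D/P; 16:K/I.
There are 6 differences over 16 sites, so p = 6/16 = 0.375.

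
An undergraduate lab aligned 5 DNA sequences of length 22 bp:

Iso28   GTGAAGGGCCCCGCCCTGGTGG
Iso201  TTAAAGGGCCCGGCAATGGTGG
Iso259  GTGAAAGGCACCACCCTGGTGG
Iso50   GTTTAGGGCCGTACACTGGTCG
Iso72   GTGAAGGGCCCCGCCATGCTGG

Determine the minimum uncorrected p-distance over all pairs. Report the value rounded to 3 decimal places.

0.091

Pairwise Hamming distances:
  Iso28 vs Iso201: 5
  Iso28 vs Iso259: 3
  Iso28 vs Iso50: 7
  Iso28 vs Iso72: 2
  Iso201 vs Iso259: 8
  Iso201 vs Iso50: 8
  Iso201 vs Iso72: 5
  Iso259 vs Iso50: 8
  Iso259 vs Iso72: 5
  Iso50 vs Iso72: 9
The smallest is 2 mismatches, between Iso28 and Iso72; p = 2/22 = 0.091.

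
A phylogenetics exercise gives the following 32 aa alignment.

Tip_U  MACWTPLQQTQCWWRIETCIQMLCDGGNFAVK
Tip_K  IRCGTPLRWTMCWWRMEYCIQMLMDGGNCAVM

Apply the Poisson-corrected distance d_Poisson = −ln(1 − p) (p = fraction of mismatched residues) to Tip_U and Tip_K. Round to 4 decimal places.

The sequences differ at positions 1 (M/I), 2 (A/R), 4 (W/G), 8 (Q/R), 9 (Q/W), 11 (Q/M), 16 (I/M), 18 (T/Y), 24 (C/M), 29 (F/C), 32 (K/M).
p = 11/32 = 0.343750.
d = −ln(1 − 0.343750) = −ln(0.656250) = 0.4212.

0.4212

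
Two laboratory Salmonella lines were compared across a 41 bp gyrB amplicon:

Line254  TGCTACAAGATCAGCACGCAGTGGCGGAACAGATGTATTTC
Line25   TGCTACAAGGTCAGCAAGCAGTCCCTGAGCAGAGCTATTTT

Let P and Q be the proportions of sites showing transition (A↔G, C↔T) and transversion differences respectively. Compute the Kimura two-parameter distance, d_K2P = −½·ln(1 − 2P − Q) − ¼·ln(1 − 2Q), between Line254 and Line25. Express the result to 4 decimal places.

0.2597

The sequences differ at positions 10 (A/G, transition), 17 (C/A, transversion), 23 (G/C, transversion), 24 (G/C, transversion), 26 (G/T, transversion), 29 (A/G, transition), 34 (T/G, transversion), 35 (G/C, transversion), 41 (C/T, transition).
Of the 9 differences, 3 transitions and 6 transversions over 41 sites: P = 3/41 = 0.073171, Q = 6/41 = 0.146341.
d = −0.5·ln(0.707317) − 0.25·ln(0.707318) = −0.5·(-0.346276) − 0.25·(-0.346275) = 0.2597.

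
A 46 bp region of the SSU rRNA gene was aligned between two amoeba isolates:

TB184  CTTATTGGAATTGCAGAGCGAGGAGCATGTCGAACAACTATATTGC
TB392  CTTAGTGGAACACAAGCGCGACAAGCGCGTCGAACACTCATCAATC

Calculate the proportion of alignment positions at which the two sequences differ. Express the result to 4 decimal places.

0.3696

Mismatches occur at site 5 (T→G), site 11 (T→C), site 12 (T→A), site 13 (G→C), site 14 (C→A), site 17 (A→C), site 22 (G→C), site 23 (G→A), site 27 (A→G), site 28 (T→C), site 37 (A→C), site 38 (C→T), site 39 (T→C), site 42 (A→C), site 43 (T→A), site 44 (T→A), site 45 (G→T).
There are 17 differences over 46 sites, so p = 17/46 = 0.3696.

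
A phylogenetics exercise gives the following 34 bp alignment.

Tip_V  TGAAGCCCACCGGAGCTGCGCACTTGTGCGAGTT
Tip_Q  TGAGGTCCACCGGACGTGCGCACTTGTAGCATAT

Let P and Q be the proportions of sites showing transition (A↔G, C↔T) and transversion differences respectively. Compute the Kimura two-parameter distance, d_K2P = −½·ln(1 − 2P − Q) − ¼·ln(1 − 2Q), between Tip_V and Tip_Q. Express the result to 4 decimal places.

Mismatches occur at site 4 (A/G, transition), site 6 (C/T, transition), site 15 (G/C, transversion), site 16 (C/G, transversion), site 28 (G/A, transition), site 29 (C/G, transversion), site 30 (G/C, transversion), site 32 (G/T, transversion), site 33 (T/A, transversion).
Of the 9 differences, 3 transitions and 6 transversions over 34 sites: P = 3/34 = 0.088235, Q = 6/34 = 0.176471.
d = −0.5·ln(0.647059) − 0.25·ln(0.647058) = −0.5·(-0.435318) − 0.25·(-0.435319) = 0.3265.

0.3265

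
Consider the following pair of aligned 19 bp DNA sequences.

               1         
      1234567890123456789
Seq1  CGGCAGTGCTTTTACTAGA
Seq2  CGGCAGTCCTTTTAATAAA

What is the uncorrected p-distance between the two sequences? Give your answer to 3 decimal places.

Differing sites — 8:G/C; 15:C/A; 18:G/A.
There are 3 differences over 19 sites, so p = 3/19 = 0.158.

0.158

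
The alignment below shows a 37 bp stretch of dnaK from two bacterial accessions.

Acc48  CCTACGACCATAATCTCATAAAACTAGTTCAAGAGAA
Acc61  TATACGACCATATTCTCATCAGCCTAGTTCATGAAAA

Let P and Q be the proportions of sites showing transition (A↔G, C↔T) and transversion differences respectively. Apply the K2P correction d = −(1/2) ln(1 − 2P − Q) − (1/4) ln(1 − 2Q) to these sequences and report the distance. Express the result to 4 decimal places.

0.2552

The sequences differ at positions 1 (C/T, transition), 2 (C/A, transversion), 13 (A/T, transversion), 20 (A/C, transversion), 22 (A/G, transition), 23 (A/C, transversion), 32 (A/T, transversion), 35 (G/A, transition).
Of the 8 differences, 3 transitions and 5 transversions over 37 sites: P = 3/37 = 0.081081, Q = 5/37 = 0.135135.
d = −0.5·ln(0.702703) − 0.25·ln(0.729730) = −0.5·(-0.352821) − 0.25·(-0.315081) = 0.2552.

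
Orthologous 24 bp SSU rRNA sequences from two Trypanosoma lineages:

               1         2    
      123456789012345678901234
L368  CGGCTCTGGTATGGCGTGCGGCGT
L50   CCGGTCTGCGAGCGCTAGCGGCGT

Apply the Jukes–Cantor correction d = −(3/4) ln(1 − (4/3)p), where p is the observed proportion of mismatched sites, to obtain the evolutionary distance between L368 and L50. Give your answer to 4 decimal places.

Mismatches occur at site 2 (G↔C), site 4 (C↔G), site 9 (G↔C), site 10 (T↔G), site 12 (T↔G), site 13 (G↔C), site 16 (G↔T), site 17 (T↔A).
p = 8/24 = 0.333333.
d = −0.75 · ln(1 − (4/3)·0.333333) = −0.75 · ln(0.555556) = −0.75 · (-0.587786) = 0.4408.

0.4408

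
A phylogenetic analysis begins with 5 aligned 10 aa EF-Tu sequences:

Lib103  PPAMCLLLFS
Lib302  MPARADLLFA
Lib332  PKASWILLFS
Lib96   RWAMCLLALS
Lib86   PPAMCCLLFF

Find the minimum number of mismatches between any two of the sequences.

Pairwise Hamming distances:
  Lib103 vs Lib302: 5
  Lib103 vs Lib332: 4
  Lib103 vs Lib96: 4
  Lib103 vs Lib86: 2
  Lib302 vs Lib332: 6
  Lib302 vs Lib96: 8
  Lib302 vs Lib86: 5
  Lib332 vs Lib96: 7
  Lib332 vs Lib86: 5
  Lib96 vs Lib86: 6
The smallest is 2, between Lib103 and Lib86.

2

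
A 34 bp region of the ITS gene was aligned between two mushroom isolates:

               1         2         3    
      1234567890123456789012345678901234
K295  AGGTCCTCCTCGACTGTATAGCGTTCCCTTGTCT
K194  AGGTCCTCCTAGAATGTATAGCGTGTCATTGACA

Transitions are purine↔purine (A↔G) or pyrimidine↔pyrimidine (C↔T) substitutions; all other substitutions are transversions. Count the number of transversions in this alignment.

Differing sites — 11:C/A (Tv); 14:C/A (Tv); 25:T/G (Tv); 26:C/T (Ti); 28:C/A (Tv); 32:T/A (Tv); 34:T/A (Tv).
Of the 7 differences, 1 transition and 6 transversions, so the answer is 6.

6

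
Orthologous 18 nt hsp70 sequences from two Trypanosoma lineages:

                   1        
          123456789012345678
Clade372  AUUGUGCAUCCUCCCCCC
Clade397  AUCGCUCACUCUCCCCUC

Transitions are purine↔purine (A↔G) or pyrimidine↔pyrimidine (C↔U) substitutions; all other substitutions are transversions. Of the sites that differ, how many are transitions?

5

The sequences differ at positions 3 (U/C, transition), 5 (U/C, transition), 6 (G/U, transversion), 9 (U/C, transition), 10 (C/U, transition), 17 (C/U, transition).
Of the 6 differences, 5 transitions and 1 transversion, so the answer is 5.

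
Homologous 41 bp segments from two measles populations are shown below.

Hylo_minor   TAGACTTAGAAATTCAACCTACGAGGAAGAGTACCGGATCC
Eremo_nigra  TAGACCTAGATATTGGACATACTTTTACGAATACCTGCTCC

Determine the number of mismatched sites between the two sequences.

The sequences differ at positions 6 (T/C), 11 (A/T), 15 (C/G), 16 (A/G), 19 (C/A), 23 (G/T), 24 (A/T), 25 (G/T), 26 (G/T), 28 (A/C), 31 (G/A), 36 (G/T), 38 (A/C).
That gives 13 mismatches out of 41 aligned sites, so the Hamming distance is 13.

13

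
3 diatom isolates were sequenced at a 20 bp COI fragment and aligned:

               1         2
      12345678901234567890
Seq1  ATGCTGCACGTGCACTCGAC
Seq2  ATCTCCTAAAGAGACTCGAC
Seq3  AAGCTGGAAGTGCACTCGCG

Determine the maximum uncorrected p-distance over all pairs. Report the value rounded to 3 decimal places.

0.600

Pairwise Hamming distances:
  Seq1 vs Seq2: 10
  Seq1 vs Seq3: 5
  Seq2 vs Seq3: 12
The largest is 12 mismatches, between Seq2 and Seq3; p = 12/20 = 0.600.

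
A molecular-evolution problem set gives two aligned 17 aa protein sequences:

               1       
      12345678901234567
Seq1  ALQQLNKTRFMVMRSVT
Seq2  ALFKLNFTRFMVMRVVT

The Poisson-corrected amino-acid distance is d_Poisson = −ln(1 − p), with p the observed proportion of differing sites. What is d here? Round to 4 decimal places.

Differing sites — 3:Q/F; 4:Q/K; 7:K/F; 15:S/V.
p = 4/17 = 0.235294.
d = −ln(1 − 0.235294) = −ln(0.764706) = 0.2683.

0.2683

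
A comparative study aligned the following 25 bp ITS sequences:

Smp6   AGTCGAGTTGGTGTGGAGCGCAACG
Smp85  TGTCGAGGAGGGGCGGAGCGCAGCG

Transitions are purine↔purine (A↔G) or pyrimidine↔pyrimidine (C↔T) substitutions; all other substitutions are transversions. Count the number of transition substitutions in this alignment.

Mismatches occur at site 1 (A→T, transversion), site 8 (T→G, transversion), site 9 (T→A, transversion), site 12 (T→G, transversion), site 14 (T→C, transition), site 23 (A→G, transition).
Of the 6 differences, 2 transitions and 4 transversions, so the answer is 2.

2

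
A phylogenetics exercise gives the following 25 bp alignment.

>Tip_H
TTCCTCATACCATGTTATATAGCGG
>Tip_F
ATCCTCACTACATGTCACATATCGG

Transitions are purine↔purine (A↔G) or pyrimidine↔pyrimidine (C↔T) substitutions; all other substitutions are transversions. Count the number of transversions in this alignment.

4

Mismatches occur at site 1 (T/A, transversion), site 8 (T/C, transition), site 9 (A/T, transversion), site 10 (C/A, transversion), site 16 (T/C, transition), site 18 (T/C, transition), site 22 (G/T, transversion).
Of the 7 differences, 3 transitions and 4 transversions, so the answer is 4.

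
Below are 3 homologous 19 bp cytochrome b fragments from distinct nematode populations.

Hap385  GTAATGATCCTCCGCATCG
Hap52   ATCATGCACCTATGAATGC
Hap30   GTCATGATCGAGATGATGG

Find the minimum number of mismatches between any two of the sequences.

Pairwise Hamming distances:
  Hap385 vs Hap52: 9
  Hap385 vs Hap30: 8
  Hap52 vs Hap30: 10
The smallest is 8, between Hap385 and Hap30.

8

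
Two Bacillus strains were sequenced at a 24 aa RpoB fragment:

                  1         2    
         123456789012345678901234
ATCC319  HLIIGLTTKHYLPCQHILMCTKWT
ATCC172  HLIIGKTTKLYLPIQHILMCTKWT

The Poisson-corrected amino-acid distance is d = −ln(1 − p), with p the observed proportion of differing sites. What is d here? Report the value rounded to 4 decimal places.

The sequences differ at positions 6 (L/K), 10 (H/L), 14 (C/I).
p = 3/24 = 0.125000.
d = −ln(1 − 0.125000) = −ln(0.875000) = 0.1335.

0.1335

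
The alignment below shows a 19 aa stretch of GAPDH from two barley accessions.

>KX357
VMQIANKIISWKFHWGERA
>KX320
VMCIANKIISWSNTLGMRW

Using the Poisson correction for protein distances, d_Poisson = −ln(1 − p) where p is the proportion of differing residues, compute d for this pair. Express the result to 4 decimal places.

Mismatches occur at site 3 (Q→C), site 12 (K→S), site 13 (F→N), site 14 (H→T), site 15 (W→L), site 17 (E→M), site 19 (A→W).
p = 7/19 = 0.368421.
d = −ln(1 − 0.368421) = −ln(0.631579) = 0.4595.

0.4595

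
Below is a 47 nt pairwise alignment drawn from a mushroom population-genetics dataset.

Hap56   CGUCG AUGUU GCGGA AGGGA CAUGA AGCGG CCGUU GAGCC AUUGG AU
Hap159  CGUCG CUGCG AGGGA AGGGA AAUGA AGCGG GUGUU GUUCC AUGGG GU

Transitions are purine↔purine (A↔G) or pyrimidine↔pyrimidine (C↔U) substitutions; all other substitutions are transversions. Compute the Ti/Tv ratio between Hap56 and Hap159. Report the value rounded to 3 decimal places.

Differing sites — 6:A/C (Tv); 9:U/C (Ti); 10:U/G (Tv); 11:G/A (Ti); 12:C/G (Tv); 21:C/A (Tv); 31:C/G (Tv); 32:C/U (Ti); 37:A/U (Tv); 38:G/U (Tv); 43:U/G (Tv); 46:A/G (Ti).
Of the 12 differences, 4 transitions and 8 transversions, so Ti/Tv = 4/8 = 0.500.

0.500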